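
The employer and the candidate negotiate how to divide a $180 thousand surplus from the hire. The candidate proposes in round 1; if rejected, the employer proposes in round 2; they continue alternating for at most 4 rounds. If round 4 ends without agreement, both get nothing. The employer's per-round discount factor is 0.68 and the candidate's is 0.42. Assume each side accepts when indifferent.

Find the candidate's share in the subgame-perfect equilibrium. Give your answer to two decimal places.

74.05

By backward induction:
Round 4 (the employer proposes): the candidate will accept anything ≥ 0, so the employer offers 0 and keeps 180.
Round 3 (the candidate proposes): the employer can get 180 next round, worth 0.68 × 180 = 122.4 now, so the candidate offers 122.4, keeping 57.6.
Round 2 (the employer proposes): the candidate can get 57.6 next round, worth 0.42 × 57.6 = 24.192 now; the employer offers that and keeps 155.808.
Round 1 (the candidate proposes): the employer can get 155.808 next round, worth 0.68 × 155.808 = 105.94944 now; the candidate offers that and keeps 74.05056.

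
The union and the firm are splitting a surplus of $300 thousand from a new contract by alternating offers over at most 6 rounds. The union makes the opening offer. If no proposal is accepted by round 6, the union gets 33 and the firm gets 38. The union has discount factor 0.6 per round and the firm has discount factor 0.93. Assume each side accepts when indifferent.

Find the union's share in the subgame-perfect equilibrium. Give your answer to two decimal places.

Round 6 (the firm proposes): the union gets 33 if talks fail, so the firm offers 33 and keeps 267.
Round 5 (the union proposes): the firm can get 267 next round, worth 0.93 × 267 = 248.31 now, so the union offers 248.31, keeping 51.69.
Round 4 (the firm proposes): the union can get 51.69 next round, worth 0.6 × 51.69 = 31.014 now. The firm offers 31.014 and keeps 300 − 31.014 = 268.986.
Round 3 (the union proposes): the firm can get 268.986 next round, worth 0.93 × 268.986 = 250.15698 now. The union offers 250.15698 and keeps 300 − 250.15698 = 49.84302.
Round 2 (the firm proposes): the union can get 49.84302 next round, worth 0.6 × 49.84302 = 29.905812 now, so the firm offers 29.905812, keeping 270.094188.
Round 1 (the union proposes): the firm can get 270.094188 next round, worth 0.93 × 270.094188 = 251.18759484 now; the union offers that and keeps 48.81240516.

48.81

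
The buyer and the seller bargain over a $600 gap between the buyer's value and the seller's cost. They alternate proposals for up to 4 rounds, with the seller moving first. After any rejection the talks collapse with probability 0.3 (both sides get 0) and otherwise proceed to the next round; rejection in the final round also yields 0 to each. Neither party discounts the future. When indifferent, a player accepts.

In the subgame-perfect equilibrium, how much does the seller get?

268.2

By backward induction:
Round 4 (the buyer proposes): the seller will accept anything ≥ 0, so the buyer offers 0 and keeps 600.
Round 3 (the seller proposes): rejecting gives the buyer an expected 0.7 × 600 = 420, so the seller offers 420, keeping 180.
Round 2 (the buyer proposes): rejecting gives the seller an expected 0.7 × 180 = 126, so the buyer offers 126, keeping 474.
Round 1 (the seller proposes): rejecting gives the buyer an expected 0.7 × 474 = 331.8, so the seller offers 331.8, keeping 268.2.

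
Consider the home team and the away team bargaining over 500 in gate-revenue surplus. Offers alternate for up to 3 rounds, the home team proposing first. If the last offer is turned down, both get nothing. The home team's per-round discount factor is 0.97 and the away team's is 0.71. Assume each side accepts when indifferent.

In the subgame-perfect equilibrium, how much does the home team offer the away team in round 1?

Round 3 (the home team proposes): the away team will accept anything ≥ 0, so the home team offers 0 and keeps 500.
Round 2 (the away team proposes): the home team can get 500 next round, worth 0.97 × 500 = 485 now, so the away team offers 485, keeping 15.
Round 1 (the home team proposes): the away team can get 15 next round, worth 0.71 × 15 = 10.65 now; the home team offers that and keeps 489.35.

10.65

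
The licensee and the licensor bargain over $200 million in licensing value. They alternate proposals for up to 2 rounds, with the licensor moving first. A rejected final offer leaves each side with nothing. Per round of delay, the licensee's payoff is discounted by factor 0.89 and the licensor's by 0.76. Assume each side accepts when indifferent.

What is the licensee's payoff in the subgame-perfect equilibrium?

178

Round 2 (the licensee proposes): rejection yields 0 for the licensor; the licensee offers 0 and keeps 200.
Round 1 (the licensor proposes): the licensee can get 200 next round, worth 0.89 × 200 = 178 now; the licensor offers that and keeps 22.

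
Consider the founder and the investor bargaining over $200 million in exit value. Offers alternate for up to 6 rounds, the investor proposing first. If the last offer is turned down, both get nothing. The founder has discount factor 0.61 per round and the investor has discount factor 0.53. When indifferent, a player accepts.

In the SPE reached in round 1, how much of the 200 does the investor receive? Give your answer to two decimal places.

111.37

Round 6 (the founder proposes): rejection yields 0 for the investor; the founder offers 0 and keeps 200.
Round 5 (the investor proposes): the founder can get 200 next round, worth 0.61 × 200 = 122 now; the investor offers that and keeps 78.
Round 4 (the founder proposes): the investor can get 78 next round, worth 0.53 × 78 = 41.34 now; the founder offers that and keeps 158.66.
Round 3 (the investor proposes): the founder can get 158.66 next round, worth 0.61 × 158.66 = 96.7826 now; the investor offers that and keeps 103.2174.
Round 2 (the founder proposes): the investor can get 103.2174 next round, worth 0.53 × 103.2174 = 54.705222 now. The founder offers 54.705222 and keeps 200 − 54.705222 = 145.294778.
Round 1 (the investor proposes): the founder can get 145.294778 next round, worth 0.61 × 145.294778 = 88.62981458 now. The investor offers 88.62981458 and keeps 200 − 88.62981458 = 111.37018542.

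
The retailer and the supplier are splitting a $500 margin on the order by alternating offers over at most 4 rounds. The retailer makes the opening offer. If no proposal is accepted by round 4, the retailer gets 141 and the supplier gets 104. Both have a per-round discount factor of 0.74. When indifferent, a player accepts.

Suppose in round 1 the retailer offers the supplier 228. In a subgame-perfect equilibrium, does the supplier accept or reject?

Work out the supplier's continuation value if the offer is rejected.
Round 4 (the supplier proposes): the retailer gets 141 if talks fail, so the supplier offers 141 and keeps 359.
Round 3 (the retailer proposes): the supplier can get 359 next round, worth 0.74 × 359 = 265.66 now; the retailer offers that and keeps 234.34.
Round 2 (the supplier proposes): the retailer can get 234.34 next round, worth 0.74 × 234.34 = 173.4116 now. The supplier offers 173.4116 and keeps 500 − 173.4116 = 326.5884.
So by rejecting in round 1, the supplier gets 326.5884 next round, worth 0.74 × 326.5884 = 241.675416 now.
Offer 228 < 241.675416, so the supplier rejects.

Reject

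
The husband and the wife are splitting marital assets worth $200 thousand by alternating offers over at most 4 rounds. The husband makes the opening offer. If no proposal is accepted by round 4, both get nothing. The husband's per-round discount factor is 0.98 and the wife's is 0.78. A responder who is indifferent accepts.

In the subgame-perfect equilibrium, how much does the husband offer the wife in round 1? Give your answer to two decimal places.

Round 4 (the wife proposes): the husband will accept anything ≥ 0, so the wife offers 0 and keeps 200.
Round 3 (the husband proposes): the wife can get 200 next round, worth 0.78 × 200 = 156 now. The husband offers 156 and keeps 200 − 156 = 44.
Round 2 (the wife proposes): the husband can get 44 next round, worth 0.98 × 44 = 43.12 now, so the wife offers 43.12, keeping 156.88.
Round 1 (the husband proposes): the wife can get 156.88 next round, worth 0.78 × 156.88 = 122.3664 now, so the husband offers 122.3664, keeping 77.6336.

122.37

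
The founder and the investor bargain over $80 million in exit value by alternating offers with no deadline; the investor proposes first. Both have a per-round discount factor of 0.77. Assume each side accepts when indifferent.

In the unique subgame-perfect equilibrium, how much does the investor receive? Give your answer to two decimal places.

45.20

In a stationary SPE each proposer offers the other exactly their discounted continuation value.
If the investor keeps x when proposing and the founder keeps y when proposing, then x = 80 − 0.77y and y = 80 − 0.77x.
Solving: x = 80(1 − 0.77) / (1 − 0.77·0.77) = 18.4 / 0.4071 ≈ 45.1977.
The founder gets 80 − 45.1977 ≈ 34.8023.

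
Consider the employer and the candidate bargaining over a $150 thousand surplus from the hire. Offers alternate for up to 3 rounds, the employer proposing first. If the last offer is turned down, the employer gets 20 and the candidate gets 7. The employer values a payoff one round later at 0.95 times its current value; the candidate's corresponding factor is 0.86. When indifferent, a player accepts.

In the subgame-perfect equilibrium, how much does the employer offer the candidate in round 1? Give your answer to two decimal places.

Work backward from the last round.
Round 3 (the employer proposes): the candidate gets 7 if talks fail, so the employer offers 7 and keeps 143.
Round 2 (the candidate proposes): the employer can get 143 next round, worth 0.95 × 143 = 135.85 now. The candidate offers 135.85 and keeps 150 − 135.85 = 14.15.
Round 1 (the employer proposes): the candidate can get 14.15 next round, worth 0.86 × 14.15 = 12.169 now. The employer offers 12.169 and keeps 150 − 12.169 = 137.831.

12.17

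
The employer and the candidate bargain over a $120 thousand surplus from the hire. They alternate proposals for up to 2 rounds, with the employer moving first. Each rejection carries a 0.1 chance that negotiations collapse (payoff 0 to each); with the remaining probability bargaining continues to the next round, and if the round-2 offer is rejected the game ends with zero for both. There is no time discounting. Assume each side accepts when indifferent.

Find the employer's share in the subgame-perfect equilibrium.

12

Round 2 (the candidate proposes): the employer will accept anything ≥ 0, so the candidate offers 0 and keeps 120.
Round 1 (the employer proposes): rejecting gives the candidate an expected 0.9 × 120 = 108. The employer offers 108 and keeps 120 − 108 = 12.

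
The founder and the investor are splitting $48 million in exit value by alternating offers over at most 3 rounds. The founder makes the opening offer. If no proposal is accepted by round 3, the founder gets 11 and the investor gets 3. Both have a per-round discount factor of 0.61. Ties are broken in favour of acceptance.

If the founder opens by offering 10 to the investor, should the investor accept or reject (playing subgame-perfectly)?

Round 3 (the founder proposes): the investor gets 3 if talks fail, so the founder offers 3 and keeps 45.
Round 2 (the investor proposes): the founder can get 45 next round, worth 0.61 × 45 = 27.45 now, so the investor offers 27.45, keeping 20.55.
So by rejecting in round 1, the investor gets 20.55 next round, worth 0.61 × 20.55 = 12.5355 now.
Offer 10 < 12.5355, so the investor rejects.

Reject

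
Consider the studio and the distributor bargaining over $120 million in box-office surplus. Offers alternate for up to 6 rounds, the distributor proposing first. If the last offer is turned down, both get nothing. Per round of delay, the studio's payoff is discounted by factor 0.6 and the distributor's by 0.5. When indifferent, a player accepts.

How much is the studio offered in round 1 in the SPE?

Work backward from the last round.
Round 6 (the studio proposes): the distributor will accept anything ≥ 0, so the studio offers 0 and keeps 120.
Round 5 (the distributor proposes): the studio can get 120 next round, worth 0.6 × 120 = 72 now. The distributor offers 72 and keeps 120 − 72 = 48.
Round 4 (the studio proposes): the distributor can get 48 next round, worth 0.5 × 48 = 24 now; the studio offers that and keeps 96.
Round 3 (the distributor proposes): the studio can get 96 next round, worth 0.6 × 96 = 57.6 now, so the distributor offers 57.6, keeping 62.4.
Round 2 (the studio proposes): the distributor can get 62.4 next round, worth 0.5 × 62.4 = 31.2 now. The studio offers 31.2 and keeps 120 − 31.2 = 88.8.
Round 1 (the distributor proposes): the studio can get 88.8 next round, worth 0.6 × 88.8 = 53.28 now; the distributor offers that and keeps 66.72.

53.28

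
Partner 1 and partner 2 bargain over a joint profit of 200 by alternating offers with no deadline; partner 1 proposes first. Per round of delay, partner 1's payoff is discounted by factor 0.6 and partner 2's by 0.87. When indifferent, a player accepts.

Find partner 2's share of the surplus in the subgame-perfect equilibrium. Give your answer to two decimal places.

In a stationary SPE each proposer offers the other exactly their discounted continuation value.
If partner 1 keeps x when proposing and partner 2 keeps y when proposing, then x = 200 − 0.87y and y = 200 − 0.6x.
Solving: x = 200(1 − 0.87) / (1 − 0.6·0.87) = 26 / 0.478 ≈ 54.3933.
Partner 2 gets 200 − 54.3933 ≈ 145.6067.

145.61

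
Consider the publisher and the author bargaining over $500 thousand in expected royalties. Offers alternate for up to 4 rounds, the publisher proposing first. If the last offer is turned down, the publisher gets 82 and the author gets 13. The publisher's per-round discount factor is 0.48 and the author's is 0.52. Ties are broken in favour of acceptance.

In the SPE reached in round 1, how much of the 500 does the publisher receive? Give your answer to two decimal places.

Round 4 (the author proposes): the publisher gets 82 if talks fail, so the author offers 82 and keeps 418.
Round 3 (the publisher proposes): the author can get 418 next round, worth 0.52 × 418 = 217.36 now; the publisher offers that and keeps 282.64.
Round 2 (the author proposes): the publisher can get 282.64 next round, worth 0.48 × 282.64 = 135.6672 now; the author offers that and keeps 364.3328.
Round 1 (the publisher proposes): the author can get 364.3328 next round, worth 0.52 × 364.3328 = 189.453056 now; the publisher offers that and keeps 310.546944.

310.55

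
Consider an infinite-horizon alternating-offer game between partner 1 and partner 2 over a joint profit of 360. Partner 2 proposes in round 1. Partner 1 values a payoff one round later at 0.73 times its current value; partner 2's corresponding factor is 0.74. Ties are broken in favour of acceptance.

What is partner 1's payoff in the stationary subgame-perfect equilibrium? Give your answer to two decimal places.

148.60

In a stationary SPE each proposer offers the other exactly their discounted continuation value.
If partner 2 keeps x when proposing and partner 1 keeps y when proposing, then x = 360 − 0.73y and y = 360 − 0.74x.
Solving: x = 360(1 − 0.73) / (1 − 0.74·0.73) = 97.2 / 0.4598 ≈ 211.3963.
Partner 1 gets 360 − 211.3963 ≈ 148.6037.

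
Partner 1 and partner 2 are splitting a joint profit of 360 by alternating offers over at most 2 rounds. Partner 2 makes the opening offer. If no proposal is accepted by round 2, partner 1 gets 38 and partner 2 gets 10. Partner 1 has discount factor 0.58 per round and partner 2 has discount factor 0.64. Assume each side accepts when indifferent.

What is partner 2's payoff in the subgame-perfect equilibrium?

157

Solve by backward induction from round 2.
Round 2 (partner 1 proposes): partner 2 gets 10 if talks fail, so partner 1 offers 10 and keeps 350.
Round 1 (partner 2 proposes): partner 1 can get 350 next round, worth 0.58 × 350 = 203 now, so partner 2 offers 203, keeping 157.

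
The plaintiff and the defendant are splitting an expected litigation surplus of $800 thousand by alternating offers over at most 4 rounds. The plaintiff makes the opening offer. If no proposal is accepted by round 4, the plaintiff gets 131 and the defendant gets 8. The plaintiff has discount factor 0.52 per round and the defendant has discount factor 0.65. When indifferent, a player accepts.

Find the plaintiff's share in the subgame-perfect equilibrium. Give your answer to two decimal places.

403.42

Round 4 (the defendant proposes): the plaintiff gets 131 if talks fail, so the defendant offers 131 and keeps 669.
Round 3 (the plaintiff proposes): the defendant can get 669 next round, worth 0.65 × 669 = 434.85 now, so the plaintiff offers 434.85, keeping 365.15.
Round 2 (the defendant proposes): the plaintiff can get 365.15 next round, worth 0.52 × 365.15 = 189.878 now. The defendant offers 189.878 and keeps 800 − 189.878 = 610.122.
Round 1 (the plaintiff proposes): the defendant can get 610.122 next round, worth 0.65 × 610.122 = 396.5793 now; the plaintiff offers that and keeps 403.4207.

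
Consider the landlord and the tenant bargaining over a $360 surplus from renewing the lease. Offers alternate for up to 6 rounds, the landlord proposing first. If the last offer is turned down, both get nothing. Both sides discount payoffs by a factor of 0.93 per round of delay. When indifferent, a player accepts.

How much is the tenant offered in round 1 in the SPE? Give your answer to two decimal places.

294.15

Solve by backward induction from round 6.
Round 6 (the tenant proposes): rejection yields 0 for the landlord; the tenant offers 0 and keeps 360.
Round 5 (the landlord proposes): the tenant can get 360 next round, worth 0.93 × 360 = 334.8 now, so the landlord offers 334.8, keeping 25.2.
Round 4 (the tenant proposes): the landlord can get 25.2 next round, worth 0.93 × 25.2 = 23.436 now. The tenant offers 23.436 and keeps 360 − 23.436 = 336.564.
Round 3 (the landlord proposes): the tenant can get 336.564 next round, worth 0.93 × 336.564 = 313.00452 now; the landlord offers that and keeps 46.99548.
Round 2 (the tenant proposes): the landlord can get 46.99548 next round, worth 0.93 × 46.99548 = 43.7057964 now, so the tenant offers 43.7057964, keeping 316.2942036.
Round 1 (the landlord proposes): the tenant can get 316.2942036 next round, worth 0.93 × 316.2942036 = 294.153609348 now, so the landlord offers 294.153609348, keeping 65.846390652.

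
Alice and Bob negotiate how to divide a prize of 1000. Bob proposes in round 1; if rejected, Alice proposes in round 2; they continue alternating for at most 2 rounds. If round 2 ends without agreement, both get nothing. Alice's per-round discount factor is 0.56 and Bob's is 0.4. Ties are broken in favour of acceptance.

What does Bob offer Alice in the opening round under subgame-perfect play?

560

Work backward from the last round.
Round 2 (Alice proposes): Bob will accept anything ≥ 0, so Alice offers 0 and keeps 1000.
Round 1 (Bob proposes): Alice can get 1000 next round, worth 0.56 × 1000 = 560 now, so Bob offers 560, keeping 440.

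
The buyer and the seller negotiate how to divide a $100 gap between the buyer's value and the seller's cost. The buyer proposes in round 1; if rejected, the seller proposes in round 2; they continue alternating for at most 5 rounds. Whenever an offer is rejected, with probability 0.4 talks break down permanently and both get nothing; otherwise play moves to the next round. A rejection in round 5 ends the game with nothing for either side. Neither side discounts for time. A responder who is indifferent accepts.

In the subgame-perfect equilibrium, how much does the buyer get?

67.36

By backward induction:
Round 5 (the buyer proposes): the seller will accept anything ≥ 0, so the buyer offers 0 and keeps 100.
Round 4 (the seller proposes): rejecting gives the buyer an expected 0.6 × 100 = 60; the seller offers that and keeps 40.
Round 3 (the buyer proposes): rejecting gives the seller an expected 0.6 × 40 = 24; the buyer offers that and keeps 76.
Round 2 (the seller proposes): rejecting gives the buyer an expected 0.6 × 76 = 45.6, so the seller offers 45.6, keeping 54.4.
Round 1 (the buyer proposes): rejecting gives the seller an expected 0.6 × 54.4 = 32.64, so the buyer offers 32.64, keeping 67.36.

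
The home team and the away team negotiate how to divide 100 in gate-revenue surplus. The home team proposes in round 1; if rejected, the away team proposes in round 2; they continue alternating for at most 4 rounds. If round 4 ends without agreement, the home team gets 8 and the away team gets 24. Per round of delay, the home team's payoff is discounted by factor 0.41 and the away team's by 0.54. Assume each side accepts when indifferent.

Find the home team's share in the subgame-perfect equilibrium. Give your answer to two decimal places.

Work backward from the last round.
Round 4 (the away team proposes): the home team gets 8 if talks fail, so the away team offers 8 and keeps 92.
Round 3 (the home team proposes): the away team can get 92 next round, worth 0.54 × 92 = 49.68 now, so the home team offers 49.68, keeping 50.32.
Round 2 (the away team proposes): the home team can get 50.32 next round, worth 0.41 × 50.32 = 20.6312 now; the away team offers that and keeps 79.3688.
Round 1 (the home team proposes): the away team can get 79.3688 next round, worth 0.54 × 79.3688 = 42.859152 now. The home team offers 42.859152 and keeps 100 − 42.859152 = 57.140848.

57.14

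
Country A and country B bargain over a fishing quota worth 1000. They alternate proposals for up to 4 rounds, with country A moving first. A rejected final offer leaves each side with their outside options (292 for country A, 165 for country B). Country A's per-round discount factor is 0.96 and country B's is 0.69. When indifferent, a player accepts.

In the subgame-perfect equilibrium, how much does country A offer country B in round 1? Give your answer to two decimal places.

351.20

By backward induction:
Round 4 (country B proposes): country A gets 292 if talks fail, so country B offers 292 and keeps 708.
Round 3 (country A proposes): country B can get 708 next round, worth 0.69 × 708 = 488.52 now, so country A offers 488.52, keeping 511.48.
Round 2 (country B proposes): country A can get 511.48 next round, worth 0.96 × 511.48 = 491.0208 now. Country B offers 491.0208 and keeps 1000 − 491.0208 = 508.9792.
Round 1 (country A proposes): country B can get 508.9792 next round, worth 0.69 × 508.9792 = 351.195648 now, so country A offers 351.195648, keeping 648.804352.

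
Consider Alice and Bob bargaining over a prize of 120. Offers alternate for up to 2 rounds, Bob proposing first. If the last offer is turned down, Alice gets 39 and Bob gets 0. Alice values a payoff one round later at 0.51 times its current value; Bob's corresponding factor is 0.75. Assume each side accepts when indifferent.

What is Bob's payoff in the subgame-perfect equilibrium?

58.8

Round 2 (Alice proposes): Bob will accept anything ≥ 0, so Alice offers 0 and keeps 120.
Round 1 (Bob proposes): Alice can get 120 next round, worth 0.51 × 120 = 61.2 now; Bob offers that and keeps 58.8.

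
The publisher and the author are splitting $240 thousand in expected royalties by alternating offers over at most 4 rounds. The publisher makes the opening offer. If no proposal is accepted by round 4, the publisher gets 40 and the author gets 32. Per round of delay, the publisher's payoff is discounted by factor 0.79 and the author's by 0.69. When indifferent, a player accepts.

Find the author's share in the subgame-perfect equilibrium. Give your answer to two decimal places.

Solve by backward induction from round 4.
Round 4 (the author proposes): the publisher gets 40 if talks fail, so the author offers 40 and keeps 200.
Round 3 (the publisher proposes): the author can get 200 next round, worth 0.69 × 200 = 138 now. The publisher offers 138 and keeps 240 − 138 = 102.
Round 2 (the author proposes): the publisher can get 102 next round, worth 0.79 × 102 = 80.58 now. The author offers 80.58 and keeps 240 − 80.58 = 159.42.
Round 1 (the publisher proposes): the author can get 159.42 next round, worth 0.69 × 159.42 = 109.9998 now. The publisher offers 109.9998 and keeps 240 − 109.9998 = 130.0002.

110.00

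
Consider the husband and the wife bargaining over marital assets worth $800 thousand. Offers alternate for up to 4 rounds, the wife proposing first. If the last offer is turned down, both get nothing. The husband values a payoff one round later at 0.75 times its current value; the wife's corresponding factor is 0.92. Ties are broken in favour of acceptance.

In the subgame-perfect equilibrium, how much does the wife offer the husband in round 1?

462

Round 4 (the husband proposes): the wife will accept anything ≥ 0, so the husband offers 0 and keeps 800.
Round 3 (the wife proposes): the husband can get 800 next round, worth 0.75 × 800 = 600 now, so the wife offers 600, keeping 200.
Round 2 (the husband proposes): the wife can get 200 next round, worth 0.92 × 200 = 184 now; the husband offers that and keeps 616.
Round 1 (the wife proposes): the husband can get 616 next round, worth 0.75 × 616 = 462 now, so the wife offers 462, keeping 338.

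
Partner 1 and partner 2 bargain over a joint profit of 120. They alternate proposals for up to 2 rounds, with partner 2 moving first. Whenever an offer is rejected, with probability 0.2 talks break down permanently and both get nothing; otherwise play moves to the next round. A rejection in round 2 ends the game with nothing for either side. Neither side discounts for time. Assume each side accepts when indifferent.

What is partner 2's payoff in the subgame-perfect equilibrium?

By backward induction:
Round 2 (partner 1 proposes): rejection yields 0 for partner 2; partner 1 offers 0 and keeps 120.
Round 1 (partner 2 proposes): rejecting gives partner 1 an expected 0.8 × 120 = 96. Partner 2 offers 96 and keeps 120 − 96 = 24.

24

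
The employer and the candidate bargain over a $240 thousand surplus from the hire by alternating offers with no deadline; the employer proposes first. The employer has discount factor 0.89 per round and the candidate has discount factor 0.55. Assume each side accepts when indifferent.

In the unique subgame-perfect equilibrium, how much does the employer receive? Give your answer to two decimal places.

Let x be the employer's share when the employer proposes and y be the candidate's share when the candidate proposes.
The candidate accepts iff offered ≥ 0.55·y, so x = 240 − 0.55y. Symmetrically y = 240 − 0.89x.
Substituting: x = 240 − 0.55(240 − 0.89x), giving x(1 − 0.89·0.55) = 240(1 − 0.55).
So x = 240 × 0.45 / 0.5105 ≈ 211.5573, and the candidate receives 240 − x ≈ 28.4427.

211.56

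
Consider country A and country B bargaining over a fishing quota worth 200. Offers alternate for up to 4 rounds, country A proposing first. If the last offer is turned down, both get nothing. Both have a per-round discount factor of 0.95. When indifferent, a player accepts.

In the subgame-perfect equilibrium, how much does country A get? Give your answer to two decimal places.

19.03

By backward induction:
Round 4 (country B proposes): rejection yields 0 for country A; country B offers 0 and keeps 200.
Round 3 (country A proposes): country B can get 200 next round, worth 0.95 × 200 = 190 now. Country A offers 190 and keeps 200 − 190 = 10.
Round 2 (country B proposes): country A can get 10 next round, worth 0.95 × 10 = 9.5 now; country B offers that and keeps 190.5.
Round 1 (country A proposes): country B can get 190.5 next round, worth 0.95 × 190.5 = 180.975 now, so country A offers 180.975, keeping 19.025.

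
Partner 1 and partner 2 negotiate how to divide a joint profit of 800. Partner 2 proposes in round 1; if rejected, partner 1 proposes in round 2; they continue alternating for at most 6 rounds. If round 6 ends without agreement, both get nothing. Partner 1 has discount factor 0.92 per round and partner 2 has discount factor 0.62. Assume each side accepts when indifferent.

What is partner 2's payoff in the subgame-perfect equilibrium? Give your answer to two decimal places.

Round 6 (partner 1 proposes): partner 2 will accept anything ≥ 0, so partner 1 offers 0 and keeps 800.
Round 5 (partner 2 proposes): partner 1 can get 800 next round, worth 0.92 × 800 = 736 now, so partner 2 offers 736, keeping 64.
Round 4 (partner 1 proposes): partner 2 can get 64 next round, worth 0.62 × 64 = 39.68 now. Partner 1 offers 39.68 and keeps 800 − 39.68 = 760.32.
Round 3 (partner 2 proposes): partner 1 can get 760.32 next round, worth 0.92 × 760.32 = 699.4944 now. Partner 2 offers 699.4944 and keeps 800 − 699.4944 = 100.5056.
Round 2 (partner 1 proposes): partner 2 can get 100.5056 next round, worth 0.62 × 100.5056 = 62.313472 now; partner 1 offers that and keeps 737.686528.
Round 1 (partner 2 proposes): partner 1 can get 737.686528 next round, worth 0.92 × 737.686528 = 678.67160576 now. Partner 2 offers 678.67160576 and keeps 800 − 678.67160576 = 121.32839424.

121.33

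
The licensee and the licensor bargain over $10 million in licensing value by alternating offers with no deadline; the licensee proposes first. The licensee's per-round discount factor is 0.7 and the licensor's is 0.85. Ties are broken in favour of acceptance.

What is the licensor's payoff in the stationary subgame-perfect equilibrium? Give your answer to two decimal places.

6.30

In a stationary SPE each proposer offers the other exactly their discounted continuation value.
If the licensee keeps x when proposing and the licensor keeps y when proposing, then x = 10 − 0.85y and y = 10 − 0.7x.
Solving: x = 10(1 − 0.85) / (1 − 0.7·0.85) = 1.5 / 0.405 ≈ 3.7037.
The licensor gets 10 − 3.7037 ≈ 6.2963.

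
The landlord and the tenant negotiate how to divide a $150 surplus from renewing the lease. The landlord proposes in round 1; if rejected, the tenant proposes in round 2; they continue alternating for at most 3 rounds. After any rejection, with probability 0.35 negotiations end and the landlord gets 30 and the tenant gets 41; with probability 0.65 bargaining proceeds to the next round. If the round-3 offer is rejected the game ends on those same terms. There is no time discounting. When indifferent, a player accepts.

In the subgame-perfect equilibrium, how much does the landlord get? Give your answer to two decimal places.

91.03

Round 3 (the landlord proposes): the tenant gets 41 if talks fail, so the landlord offers 41 and keeps 109.
Round 2 (the tenant proposes): rejecting gives the landlord an expected 0.65 × 109 + 0.35 × 30 = 81.35. The tenant offers 81.35 and keeps 150 − 81.35 = 68.65.
Round 1 (the landlord proposes): rejecting gives the tenant an expected 0.65 × 68.65 + 0.35 × 41 = 58.9725, so the landlord offers 58.9725, keeping 91.0275.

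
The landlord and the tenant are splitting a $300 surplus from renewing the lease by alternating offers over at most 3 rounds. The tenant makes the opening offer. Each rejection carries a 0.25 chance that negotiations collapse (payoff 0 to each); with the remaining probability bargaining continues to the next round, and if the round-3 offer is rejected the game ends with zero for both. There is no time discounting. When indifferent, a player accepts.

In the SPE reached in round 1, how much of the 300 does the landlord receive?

56.25

By backward induction:
Round 3 (the tenant proposes): the landlord will accept anything ≥ 0, so the tenant offers 0 and keeps 300.
Round 2 (the landlord proposes): rejecting gives the tenant an expected 0.75 × 300 = 225, so the landlord offers 225, keeping 75.
Round 1 (the tenant proposes): rejecting gives the landlord an expected 0.75 × 75 = 56.25, so the tenant offers 56.25, keeping 243.75.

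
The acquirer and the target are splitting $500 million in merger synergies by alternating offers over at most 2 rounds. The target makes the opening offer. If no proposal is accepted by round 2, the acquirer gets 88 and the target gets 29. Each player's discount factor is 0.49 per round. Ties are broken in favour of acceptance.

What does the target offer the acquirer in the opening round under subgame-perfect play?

230.79

Round 2 (the acquirer proposes): the target gets 29 if talks fail, so the acquirer offers 29 and keeps 471.
Round 1 (the target proposes): the acquirer can get 471 next round, worth 0.49 × 471 = 230.79 now, so the target offers 230.79, keeping 269.21.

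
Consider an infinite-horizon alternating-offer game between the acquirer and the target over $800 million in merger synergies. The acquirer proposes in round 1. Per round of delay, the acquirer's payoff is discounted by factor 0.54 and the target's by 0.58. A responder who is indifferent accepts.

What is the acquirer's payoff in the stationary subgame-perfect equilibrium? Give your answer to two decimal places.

489.23

When the acquirer proposes, the target accepts any offer worth at least 0.58 times what the target would get by proposing next round; and vice versa.
This gives x = 800 − 0.58y and y = 800 − 0.54x, where x and y are each side's share when it proposes.
Hence (1 − 0.58·0.54)x = 800(1 − 0.58), i.e. 0.6868·x = 336.
x ≈ 489.2254; the target's share is 800 − x ≈ 310.7746.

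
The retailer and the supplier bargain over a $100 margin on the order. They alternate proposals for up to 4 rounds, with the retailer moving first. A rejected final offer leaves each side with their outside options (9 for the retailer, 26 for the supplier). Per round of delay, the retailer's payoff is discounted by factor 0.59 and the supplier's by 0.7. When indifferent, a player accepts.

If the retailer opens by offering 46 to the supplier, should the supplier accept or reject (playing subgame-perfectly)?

Round 4 (the supplier proposes): the retailer gets 9 if talks fail, so the supplier offers 9 and keeps 91.
Round 3 (the retailer proposes): the supplier can get 91 next round, worth 0.7 × 91 = 63.7 now, so the retailer offers 63.7, keeping 36.3.
Round 2 (the supplier proposes): the retailer can get 36.3 next round, worth 0.59 × 36.3 = 21.417 now. The supplier offers 21.417 and keeps 100 − 21.417 = 78.583.
So by rejecting in round 1, the supplier gets 78.583 next round, worth 0.7 × 78.583 = 55.0081 now.
Offer 46 < 55.0081, so the supplier rejects.

Reject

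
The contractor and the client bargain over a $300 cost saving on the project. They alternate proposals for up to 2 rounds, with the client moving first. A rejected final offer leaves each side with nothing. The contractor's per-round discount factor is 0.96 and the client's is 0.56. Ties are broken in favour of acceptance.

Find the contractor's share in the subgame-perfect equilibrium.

Work backward from the last round.
Round 2 (the contractor proposes): rejection yields 0 for the client; the contractor offers 0 and keeps 300.
Round 1 (the client proposes): the contractor can get 300 next round, worth 0.96 × 300 = 288 now. The client offers 288 and keeps 300 − 288 = 12.

288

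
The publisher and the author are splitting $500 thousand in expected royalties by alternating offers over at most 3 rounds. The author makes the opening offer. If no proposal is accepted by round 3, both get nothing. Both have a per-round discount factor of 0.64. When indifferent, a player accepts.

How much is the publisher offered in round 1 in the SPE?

Round 3 (the author proposes): rejection yields 0 for the publisher; the author offers 0 and keeps 500.
Round 2 (the publisher proposes): the author can get 500 next round, worth 0.64 × 500 = 320 now, so the publisher offers 320, keeping 180.
Round 1 (the author proposes): the publisher can get 180 next round, worth 0.64 × 180 = 115.2 now; the author offers that and keeps 384.8.

115.2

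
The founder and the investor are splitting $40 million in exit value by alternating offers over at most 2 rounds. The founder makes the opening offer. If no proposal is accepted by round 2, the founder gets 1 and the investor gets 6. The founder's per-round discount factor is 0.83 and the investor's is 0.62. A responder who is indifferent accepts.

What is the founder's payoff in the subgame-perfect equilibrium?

15.82

Round 2 (the investor proposes): the founder gets 1 if talks fail, so the investor offers 1 and keeps 39.
Round 1 (the founder proposes): the investor can get 39 next round, worth 0.62 × 39 = 24.18 now, so the founder offers 24.18, keeping 15.82.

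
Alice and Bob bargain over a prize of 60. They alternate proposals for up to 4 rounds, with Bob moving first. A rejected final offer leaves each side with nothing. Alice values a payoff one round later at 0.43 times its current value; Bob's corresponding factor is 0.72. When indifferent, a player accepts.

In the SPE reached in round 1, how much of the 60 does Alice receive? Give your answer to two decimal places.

15.21

Round 4 (Alice proposes): Bob will accept anything ≥ 0, so Alice offers 0 and keeps 60.
Round 3 (Bob proposes): Alice can get 60 next round, worth 0.43 × 60 = 25.8 now. Bob offers 25.8 and keeps 60 − 25.8 = 34.2.
Round 2 (Alice proposes): Bob can get 34.2 next round, worth 0.72 × 34.2 = 24.624 now, so Alice offers 24.624, keeping 35.376.
Round 1 (Bob proposes): Alice can get 35.376 next round, worth 0.43 × 35.376 = 15.21168 now; Bob offers that and keeps 44.78832.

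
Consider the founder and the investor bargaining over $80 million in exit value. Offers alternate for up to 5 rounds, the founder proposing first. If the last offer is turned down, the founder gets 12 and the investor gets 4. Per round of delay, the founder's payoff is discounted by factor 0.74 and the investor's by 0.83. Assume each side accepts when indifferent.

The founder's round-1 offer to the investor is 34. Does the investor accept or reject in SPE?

Work out the investor's continuation value if the offer is rejected.
Round 5 (the founder proposes): the investor gets 4 if talks fail, so the founder offers 4 and keeps 76.
Round 4 (the investor proposes): the founder can get 76 next round, worth 0.74 × 76 = 56.24 now; the investor offers that and keeps 23.76.
Round 3 (the founder proposes): the investor can get 23.76 next round, worth 0.83 × 23.76 = 19.7208 now. The founder offers 19.7208 and keeps 80 − 19.7208 = 60.2792.
Round 2 (the investor proposes): the founder can get 60.2792 next round, worth 0.74 × 60.2792 = 44.606608 now. The investor offers 44.606608 and keeps 80 − 44.606608 = 35.393392.
So by rejecting in round 1, the investor gets 35.393392 next round, worth 0.83 × 35.393392 = 29.37651536 now.
Offer 34 ≥ 29.37651536, so the investor accepts.

Accept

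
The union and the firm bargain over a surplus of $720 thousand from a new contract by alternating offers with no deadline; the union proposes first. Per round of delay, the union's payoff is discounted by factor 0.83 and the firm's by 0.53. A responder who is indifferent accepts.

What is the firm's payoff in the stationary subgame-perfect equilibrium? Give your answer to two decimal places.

115.82

When the union proposes, the firm accepts any offer worth at least 0.53 times what the firm would get by proposing next round; and vice versa.
This gives x = 720 − 0.53y and y = 720 − 0.83x, where x and y are each side's share when it proposes.
Hence (1 − 0.53·0.83)x = 720(1 − 0.53), i.e. 0.5601·x = 338.4.
x ≈ 604.1778; the firm's share is 720 − x ≈ 115.8222.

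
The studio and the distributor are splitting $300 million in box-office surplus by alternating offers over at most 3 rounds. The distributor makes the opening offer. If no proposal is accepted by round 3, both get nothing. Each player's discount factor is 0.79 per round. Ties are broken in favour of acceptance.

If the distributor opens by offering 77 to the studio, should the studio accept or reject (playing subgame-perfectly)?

Accept

Work out the studio's continuation value if the offer is rejected.
Round 3 (the distributor proposes): the studio will accept anything ≥ 0, so the distributor offers 0 and keeps 300.
Round 2 (the studio proposes): the distributor can get 300 next round, worth 0.79 × 300 = 237 now; the studio offers that and keeps 63.
So by rejecting in round 1, the studio gets 63 next round, worth 0.79 × 63 = 49.77 now.
Offer 77 ≥ 49.77, so the studio accepts.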